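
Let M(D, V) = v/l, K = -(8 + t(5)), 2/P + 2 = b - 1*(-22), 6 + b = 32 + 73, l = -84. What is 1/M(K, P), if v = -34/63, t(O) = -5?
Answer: 2646/17 ≈ 155.65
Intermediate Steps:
b = 99 (b = -6 + (32 + 73) = -6 + 105 = 99)
P = 2/119 (P = 2/(-2 + (99 - 1*(-22))) = 2/(-2 + (99 + 22)) = 2/(-2 + 121) = 2/119 ≈ 0.016807)
v = -34/63 (v = -34*1/63 = -34/63 ≈ -0.53968)
K = -3 (K = -(8 - 5) = -1*3 = -3)
M(D, V) = 17/2646 (M(D, V) = -34/63/(-84) = -34/63*(-1/84) = 17/2646)
1/M(K, P) = 1/(17/2646) = 2646/17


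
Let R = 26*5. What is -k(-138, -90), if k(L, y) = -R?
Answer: 130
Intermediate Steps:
R = 130
k(L, y) = -130 (k(L, y) = -1*130 = -130)
-k(-138, -90) = -1*(-130) = 130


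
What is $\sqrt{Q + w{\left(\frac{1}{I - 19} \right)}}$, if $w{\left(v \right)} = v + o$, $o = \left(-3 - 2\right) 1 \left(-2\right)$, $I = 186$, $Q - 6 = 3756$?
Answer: $\frac{5 \sqrt{4207899}}{167} \approx 61.417$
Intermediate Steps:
$Q = 3762$ ($Q = 6 + 3756 = 3762$)
$o = 10$ ($o = \left(-3 - 2\right) 1 \left(-2\right) = \left(-5\right) 1 \left(-2\right) = \left(-5\right) \left(-2\right) = 10$)
$w{\left(v \right)} = 10 + v$ ($w{\left(v \right)} = v + 10 = 10 + v$)
$\sqrt{Q + w{\left(\frac{1}{I - 19} \right)}} = \sqrt{3762 + \left(10 + \frac{1}{186 - 19}\right)} = \sqrt{3762 + \left(10 + \frac{1}{167}\right)} = \sqrt{3762 + \frac{1671}{167}} = \sqrt{\frac{629925}{167}} = \frac{5 \sqrt{4207899}}{167}$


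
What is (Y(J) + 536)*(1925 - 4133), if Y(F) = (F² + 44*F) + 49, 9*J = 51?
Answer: -5739328/3 ≈ -1.9131e+6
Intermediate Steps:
J = 17/3 (J = (⅑)*51 = 17/3 ≈ 5.6667)
Y(F) = 49 + F² + 44*F
(Y(J) + 536)*(1925 - 4133) = ((49 + (17/3)² + 44*(17/3)) + 536)*(1925 - 4133) = ((49 + 289/9 + 748/3) + 536)*(-2208) = (2974/9 + 536)*(-2208) = (7798/9)*(-2208) = -5739328/3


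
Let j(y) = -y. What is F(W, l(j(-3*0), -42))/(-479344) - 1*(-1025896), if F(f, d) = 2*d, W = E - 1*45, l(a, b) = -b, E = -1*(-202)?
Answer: 122939273035/119836 ≈ 1.0259e+6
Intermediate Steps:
E = 202
W = 157 (W = 202 - 1*45 = 202 - 45 = 157)
F(W, l(j(-3*0), -42))/(-479344) - 1*(-1025896) = (2*(-1*(-42)))/(-479344) - 1*(-1025896) = (2*42)*(-1/479344) + 1025896 = 84*(-1/479344) + 1025896 = -21/119836 + 1025896 = 122939273035/119836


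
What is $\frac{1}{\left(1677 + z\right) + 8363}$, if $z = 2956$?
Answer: $\frac{1}{12996} \approx 7.6947 \cdot 10^{-5}$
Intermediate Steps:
$\frac{1}{\left(1677 + z\right) + 8363} = \frac{1}{\left(1677 + 2956\right) + 8363} = \frac{1}{4633 + 8363} = \frac{1}{12996}$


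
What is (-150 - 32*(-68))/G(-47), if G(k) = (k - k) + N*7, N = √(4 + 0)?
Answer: 1013/7 ≈ 144.71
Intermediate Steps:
N = 2 (N = √4 = 2)
G(k) = 14 (G(k) = (k - k) + 2*7 = 0 + 14 = 14)
(-150 - 32*(-68))/G(-47) = (-150 - 32*(-68))/14 = (-150 + 2176)*(1/14) = 2026*(1/14) = 1013/7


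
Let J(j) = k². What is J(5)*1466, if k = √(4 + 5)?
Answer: 13194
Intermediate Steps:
k = 3 (k = √9 = 3)
J(j) = 9 (J(j) = 3² = 9)
J(5)*1466 = 9*1466 = 13194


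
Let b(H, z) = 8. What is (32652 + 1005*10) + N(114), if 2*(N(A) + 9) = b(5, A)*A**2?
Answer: 94677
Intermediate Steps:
N(A) = -9 + 4*A**2 (N(A) = -9 + (8*A**2)/2 = -9 + 4*A**2)
(32652 + 1005*10) + N(114) = (32652 + 1005*10) + (-9 + 4*114**2) = (32652 + 10050) + (-9 + 4*12996) = 42702 + (-9 + 51984) = 42702 + 51975 = 94677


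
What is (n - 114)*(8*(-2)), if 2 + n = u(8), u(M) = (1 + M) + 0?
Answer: 1712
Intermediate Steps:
u(M) = 1 + M
n = 7 (n = -2 + (1 + 8) = -2 + 9 = 7)
(n - 114)*(8*(-2)) = (7 - 114)*(8*(-2)) = -107*(-16) = 1712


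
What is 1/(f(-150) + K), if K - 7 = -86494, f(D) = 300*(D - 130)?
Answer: -1/170487 ≈ -5.8655e-6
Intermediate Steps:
f(D) = -39000 + 300*D (f(D) = 300*(-130 + D) = -39000 + 300*D)
K = -86487 (K = 7 - 86494 = -86487)
1/(f(-150) + K) = 1/((-39000 + 300*(-150)) - 86487) = 1/((-39000 - 45000) - 86487) = 1/(-84000 - 86487) = 1/(-170487) = -1/170487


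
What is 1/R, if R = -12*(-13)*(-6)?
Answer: -1/936 ≈ -0.0010684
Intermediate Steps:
R = -936 (R = 156*(-6) = -936)
1/R = 1/(-936) = -1/936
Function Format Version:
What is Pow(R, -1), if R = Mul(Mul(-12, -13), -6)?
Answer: Rational(-1, 936) ≈ -0.0010684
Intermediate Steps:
R = -936 (R = Mul(156, -6) = -936)
Pow(R, -1) = Pow(-936, -1) = Rational(-1, 936)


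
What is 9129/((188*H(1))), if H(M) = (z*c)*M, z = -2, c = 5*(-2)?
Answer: 9129/3760 ≈ 2.4279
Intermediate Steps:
c = -10
H(M) = 20*M (H(M) = (-2*(-10))*M = 20*M)
9129/((188*H(1))) = 9129/((188*(20*1))) = 9129/((188*20)) = 9129/3760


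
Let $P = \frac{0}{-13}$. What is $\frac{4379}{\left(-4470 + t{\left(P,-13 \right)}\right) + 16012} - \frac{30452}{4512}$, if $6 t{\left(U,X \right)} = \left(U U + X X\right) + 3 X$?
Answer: $- \frac{249284047}{39131448} \approx -6.3704$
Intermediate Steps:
$P = 0$ ($P = 0 \left(- \frac{1}{13}\right) = 0$)
$t{\left(U,X \right)} = \frac{X}{2} + \frac{U^{2}}{6} + \frac{X^{2}}{6}$ ($t{\left(U,X \right)} = \frac{\left(U U + X X\right) + 3 X}{6} = \frac{\left(U^{2} + X^{2}\right) + 3 X}{6} = \frac{U^{2} + X^{2} + 3 X}{6} = \frac{X}{2} + \frac{U^{2}}{6} + \frac{X^{2}}{6}$)
$\frac{4379}{\left(-4470 + t{\left(P,-13 \right)}\right) + 16012} - \frac{30452}{4512} = \frac{4379}{\left(-4470 + \left(\frac{1}{2} \left(-13\right) + \frac{0^{2}}{6} + \frac{\left(-13\right)^{2}}{6}\right)\right) + 16012} - \frac{30452}{4512} = \frac{4379}{\left(-4470 + \left(- \frac{13}{2} + \frac{1}{6} \cdot 0 + \frac{1}{6} \cdot 169\right)\right) + 16012} - \frac{7613}{1128} = \frac{4379}{\left(-4470 + \left(- \frac{13}{2} + 0 + \frac{169}{6}\right)\right) + 16012} - \frac{7613}{1128} = \frac{4379}{\left(-4470 + \frac{65}{3}\right) + 16012} - \frac{7613}{1128} = \frac{4379}{- \frac{13345}{3} + 16012} - \frac{7613}{1128} = \frac{4379}{\frac{34691}{3}} - \frac{7613}{1128} = 4379 \cdot \frac{3}{34691} - \frac{7613}{1128} = \frac{13137}{34691} - \frac{7613}{1128} = - \frac{249284047}{39131448}$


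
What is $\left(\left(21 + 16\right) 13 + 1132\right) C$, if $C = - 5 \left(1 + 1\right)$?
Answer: $-16130$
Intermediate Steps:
$C = -10$ ($C = \left(-5\right) 2 = -10$)
$\left(\left(21 + 16\right) 13 + 1132\right) C = \left(\left(21 + 16\right) 13 + 1132\right) \left(-10\right) = \left(37 \cdot 13 + 1132\right) \left(-10\right) = \left(481 + 1132\right) \left(-10\right) = 1613 \left(-10\right) = -16130$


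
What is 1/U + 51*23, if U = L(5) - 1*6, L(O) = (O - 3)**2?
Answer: 2345/2 ≈ 1172.5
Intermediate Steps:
L(O) = (-3 + O)**2
U = -2 (U = (-3 + 5)**2 - 1*6 = 2**2 - 6 = 4 - 6 = -2)
1/U + 51*23 = 1/(-2) + 51*23 = -1/2 + 1173 = 2345/2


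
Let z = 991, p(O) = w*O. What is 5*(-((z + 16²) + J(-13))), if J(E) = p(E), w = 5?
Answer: -5910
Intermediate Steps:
p(O) = 5*O
J(E) = 5*E
5*(-((z + 16²) + J(-13))) = 5*(-((991 + 16²) + 5*(-13))) = 5*(-((991 + 256) - 65)) = 5*(-(1247 - 65)) = 5*(-1*1182) = 5*(-1182) = -5910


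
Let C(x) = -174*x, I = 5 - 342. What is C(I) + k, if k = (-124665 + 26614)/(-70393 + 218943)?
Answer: 8710576849/148550 ≈ 58637.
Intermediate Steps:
I = -337
k = -98051/148550 ≈ -0.66005
C(I) + k = -174*(-337) - 98051/148550 = 58638 - 98051/148550 = 8710576849/148550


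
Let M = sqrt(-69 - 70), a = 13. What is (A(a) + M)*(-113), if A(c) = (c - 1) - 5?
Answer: -791 - 113*I*sqrt(139) ≈ -791.0 - 1332.3*I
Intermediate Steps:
A(c) = -6 + c (A(c) = (-1 + c) - 5 = -6 + c)
M = I*sqrt(139) (M = sqrt(-139) = I*sqrt(139) ≈ 11.79*I)
(A(a) + M)*(-113) = ((-6 + 13) + I*sqrt(139))*(-113) = (7 + I*sqrt(139))*(-113) = -791 - 113*I*sqrt(139)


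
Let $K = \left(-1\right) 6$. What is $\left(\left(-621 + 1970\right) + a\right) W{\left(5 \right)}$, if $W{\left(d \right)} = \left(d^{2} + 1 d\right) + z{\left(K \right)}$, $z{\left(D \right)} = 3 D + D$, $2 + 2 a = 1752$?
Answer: $13344$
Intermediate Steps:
$a = 875$ ($a = -1 + \frac{1}{2} \cdot 1752 = -1 + 876 = 875$)
$K = -6$
$z{\left(D \right)} = 4 D$
$W{\left(d \right)} = -24 + d + d^{2}$ ($W{\left(d \right)} = \left(d^{2} + 1 d\right) + 4 \left(-6\right) = \left(d^{2} + d\right) - 24 = \left(d + d^{2}\right) - 24 = -24 + d + d^{2}$)
$\left(\left(-621 + 1970\right) + a\right) W{\left(5 \right)} = \left(\left(-621 + 1970\right) + 875\right) \left(-24 + 5 + 5^{2}\right) = \left(1349 + 875\right) \left(-24 + 5 + 25\right) = 2224 \cdot 6 = 13344$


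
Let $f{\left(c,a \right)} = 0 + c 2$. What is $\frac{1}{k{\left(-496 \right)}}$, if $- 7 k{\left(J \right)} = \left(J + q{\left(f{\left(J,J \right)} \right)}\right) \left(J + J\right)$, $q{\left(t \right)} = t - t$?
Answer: $- \frac{7}{492032} \approx -1.4227 \cdot 10^{-5}$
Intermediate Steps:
$f{\left(c,a \right)} = 2 c$ ($f{\left(c,a \right)} = 0 + 2 c = 2 c$)
$q{\left(t \right)} = 0$
$k{\left(J \right)} = - \frac{2 J^{2}}{7}$ ($k{\left(J \right)} = - \frac{\left(J + 0\right) \left(J + J\right)}{7} = - \frac{J 2 J}{7} = - \frac{2 J^{2}}{7}$)
$\frac{1}{k{\left(-496 \right)}} = \frac{1}{\left(- \frac{2}{7}\right) \left(-496\right)^{2}} = \frac{1}{\left(- \frac{2}{7}\right) 246016} = \frac{1}{- \frac{492032}{7}} = - \frac{7}{492032}$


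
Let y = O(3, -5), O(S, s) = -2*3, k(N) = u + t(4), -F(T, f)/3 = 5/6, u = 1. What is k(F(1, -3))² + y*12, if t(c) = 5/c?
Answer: -1071/16 ≈ -66.938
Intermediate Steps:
F(T, f) = -5/2 (F(T, f) = -15/6 = -3*⅚ = -5/2)
k(N) = 9/4 (k(N) = 1 + 5/4 = 9/4)
O(S, s) = -6
y = -6
k(F(1, -3))² + y*12 = (9/4)² - 6*12 = 81/16 - 72 = -1071/16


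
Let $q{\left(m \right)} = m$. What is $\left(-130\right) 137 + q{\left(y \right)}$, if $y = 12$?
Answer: $-17798$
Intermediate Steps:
$\left(-130\right) 137 + q{\left(y \right)} = \left(-130\right) 137 + 12 = -17810 + 12 = -17798$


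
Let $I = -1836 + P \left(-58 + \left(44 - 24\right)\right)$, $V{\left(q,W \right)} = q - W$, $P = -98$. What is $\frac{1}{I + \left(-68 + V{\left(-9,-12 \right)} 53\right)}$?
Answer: $\frac{1}{1979} \approx 0.00050531$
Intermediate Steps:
$I = 1888$ ($I = -1836 - 98 \left(-58 + \left(44 - 24\right)\right) = -1836 - 98 \left(-58 + 20\right) = -1836 - -3724 = -1836 + 3724 = 1888$)
$\frac{1}{I + \left(-68 + V{\left(-9,-12 \right)} 53\right)} = \frac{1}{1888 - \left(68 - \left(-9 - -12\right) 53\right)} = \frac{1}{1888 - \left(68 - \left(-9 + 12\right) 53\right)} = \frac{1}{1888 + \left(-68 + 3 \cdot 53\right)} = \frac{1}{1888 + \left(-68 + 159\right)} = \frac{1}{1888 + 91} = \frac{1}{1979}$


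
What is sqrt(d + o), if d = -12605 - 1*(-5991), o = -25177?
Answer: I*sqrt(31791) ≈ 178.3*I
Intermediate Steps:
d = -6614 (d = -12605 + 5991 = -6614)
sqrt(d + o) = sqrt(-6614 - 25177) = sqrt(-31791) = I*sqrt(31791)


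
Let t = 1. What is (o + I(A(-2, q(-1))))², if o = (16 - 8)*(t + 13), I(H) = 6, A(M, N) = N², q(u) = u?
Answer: 13924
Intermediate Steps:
o = 112 (o = (16 - 8)*(1 + 13) = 8*14 = 112)
(o + I(A(-2, q(-1))))² = (112 + 6)² = 118² = 13924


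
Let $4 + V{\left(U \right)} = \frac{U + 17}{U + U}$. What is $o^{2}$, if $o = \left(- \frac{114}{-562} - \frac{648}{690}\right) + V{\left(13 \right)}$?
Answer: $\frac{2264916641296}{176479809025} \approx 12.834$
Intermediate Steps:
$V{\left(U \right)} = -4 + \frac{17 + U}{2 U}$ ($V{\left(U \right)} = -4 + \frac{U + 17}{U + U} = -4 + \frac{17 + U}{2 U}$)
$o = - \frac{1504964}{420095}$ ($o = \left(- \frac{114}{-562} - \frac{648}{690}\right) + \frac{17 - 91}{2 \cdot 13} = \left(\left(-114\right) \left(- \frac{1}{562}\right) - \frac{108}{115}\right) + \frac{1}{2} \cdot \frac{1}{13} \left(17 - 91\right) = \left(\frac{57}{281} - \frac{108}{115}\right) + \frac{1}{2} \cdot \frac{1}{13} \left(-74\right) = - \frac{23793}{32315} - \frac{37}{13} = - \frac{1504964}{420095} \approx -3.5824$)
$o^{2} = \left(- \frac{1504964}{420095}\right)^{2} = \frac{2264916641296}{176479809025}$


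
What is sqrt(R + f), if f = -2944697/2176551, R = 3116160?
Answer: sqrt(1078414036894617)/18603 ≈ 1765.3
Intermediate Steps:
f = -2944697/2176551 (f = -2944697*1/2176551 = -2944697/2176551 ≈ -1.3529)
sqrt(R + f) = sqrt(3116160 - 2944697/2176551) = sqrt(6782478219463/2176551) = sqrt(1078414036894617)/18603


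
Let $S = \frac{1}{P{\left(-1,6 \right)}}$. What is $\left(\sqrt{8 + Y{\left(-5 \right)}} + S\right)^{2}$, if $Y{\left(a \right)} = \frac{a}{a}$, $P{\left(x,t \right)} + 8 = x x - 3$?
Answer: $\frac{841}{100} \approx 8.41$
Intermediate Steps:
$P{\left(x,t \right)} = -11 + x^{2}$ ($P{\left(x,t \right)} = -8 + \left(x x - 3\right) = -8 + \left(x^{2} - 3\right) = -8 + \left(-3 + x^{2}\right) = -11 + x^{2}$)
$Y{\left(a \right)} = 1$
$S = - \frac{1}{10}$ ($S = \frac{1}{-11 + \left(-1\right)^{2}} = \frac{1}{-11 + 1} = \frac{1}{-10} = - \frac{1}{10} \approx -0.1$)
$\left(\sqrt{8 + Y{\left(-5 \right)}} + S\right)^{2} = \left(\sqrt{8 + 1} - \frac{1}{10}\right)^{2} = \left(\sqrt{9} - \frac{1}{10}\right)^{2} = \left(3 - \frac{1}{10}\right)^{2} = \left(\frac{29}{10}\right)^{2} = \frac{841}{100}$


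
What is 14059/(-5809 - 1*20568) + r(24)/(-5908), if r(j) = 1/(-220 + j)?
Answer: -16279845735/30543721936 ≈ -0.53300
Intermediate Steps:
14059/(-5809 - 1*20568) + r(24)/(-5908) = 14059/(-5809 - 1*20568) + 1/((-220 + 24)*(-5908)) = 14059/(-5809 - 20568) - 1/5908/(-196) = 14059/(-26377) - 1/196*(-1/5908) = 14059*(-1/26377) + 1/1157968 = -14059/26377 + 1/1157968 = -16279845735/30543721936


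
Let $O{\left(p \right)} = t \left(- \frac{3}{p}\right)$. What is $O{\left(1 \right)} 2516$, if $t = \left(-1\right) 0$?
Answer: $0$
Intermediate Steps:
$t = 0$
$O{\left(p \right)} = 0$ ($O{\left(p \right)} = 0 \left(- \frac{3}{p}\right) = 0$)
$O{\left(1 \right)} 2516 = 0 \cdot 2516 = 0$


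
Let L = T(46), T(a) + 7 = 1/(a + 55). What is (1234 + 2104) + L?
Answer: 336432/101 ≈ 3331.0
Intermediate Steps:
T(a) = -7 + 1/(55 + a) (T(a) = -7 + 1/(a + 55) = -7 + 1/(55 + a))
L = -706/101 (L = (-384 - 7*46)/(55 + 46) = (-384 - 322)/101 = (1/101)*(-706) = -706/101 ≈ -6.9901)
(1234 + 2104) + L = (1234 + 2104) - 706/101 = 3338 - 706/101 = 336432/101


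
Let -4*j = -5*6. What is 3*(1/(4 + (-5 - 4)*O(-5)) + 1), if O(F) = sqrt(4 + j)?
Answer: 5469/1831 - 27*sqrt(46)/1831 ≈ 2.8869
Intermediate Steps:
j = 15/2 (j = -(-5)*6/4 = -1/4*(-30) = 15/2 ≈ 7.5000)
O(F) = sqrt(46)/2 (O(F) = sqrt(4 + 15/2) = sqrt(23/2) = sqrt(46)/2)
3*(1/(4 + (-5 - 4)*O(-5)) + 1) = 3*(1/(4 + (-5 - 4)*(sqrt(46)/2)) + 1) = 3*(1/(4 - 9*sqrt(46)/2) + 1) = 3*(1 + 1/(4 - 9*sqrt(46)/2)) = 3 + 3/(4 - 9*sqrt(46)/2)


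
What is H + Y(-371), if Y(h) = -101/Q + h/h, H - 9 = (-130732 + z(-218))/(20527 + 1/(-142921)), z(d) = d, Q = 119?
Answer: 161282846754/58185830759 ≈ 2.7719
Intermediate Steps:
H = 1281358224/488956561 (H = 9 + (-130732 - 218)/(20527 + 1/(-142921)) = 9 - 130950/(20527 - 1/142921) = 9 - 130950/2933739366/142921 = 9 - 130950*142921/2933739366 = 9 - 3119250825/488956561 = 1281358224/488956561 ≈ 2.6206)
Y(h) = 18/119 (Y(h) = -101/119 + h/h = -101*1/119 + 1 = -101/119 + 1 = 18/119)
H + Y(-371) = 1281358224/488956561 + 18/119 = 161282846754/58185830759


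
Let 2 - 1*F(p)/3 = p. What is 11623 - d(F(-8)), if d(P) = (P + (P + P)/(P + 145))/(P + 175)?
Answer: 83393963/7175 ≈ 11623.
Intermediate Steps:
F(p) = 6 - 3*p
d(P) = (P + 2*P/(145 + P))/(175 + P) (d(P) = (P + (2*P)/(145 + P))/(175 + P) = (P + 2*P/(145 + P))/(175 + P))
11623 - d(F(-8)) = 11623 - (6 - 3*(-8))*(147 + (6 - 3*(-8)))/(25375 + (6 - 3*(-8))² + 320*(6 - 3*(-8))) = 11623 - (6 + 24)*(147 + (6 + 24))/(25375 + (6 + 24)² + 320*(6 + 24)) = 11623 - 30*(147 + 30)/(25375 + 30² + 320*30) = 11623 - 30*177/(25375 + 900 + 9600) = 11623 - 30*177/35875 = 11623 - 1*1062/7175 = 11623 - 1062/7175 = 83393963/7175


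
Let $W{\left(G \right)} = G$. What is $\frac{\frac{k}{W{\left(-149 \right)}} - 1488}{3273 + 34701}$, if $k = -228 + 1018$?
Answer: $- \frac{111251}{2829063} \approx -0.039324$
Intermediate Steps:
$k = 790$
$\frac{\frac{k}{W{\left(-149 \right)}} - 1488}{3273 + 34701} = \frac{\frac{790}{-149} - 1488}{3273 + 34701} = \frac{790 \left(- \frac{1}{149}\right) - 1488}{37974} = \left(- \frac{790}{149} - 1488\right) \frac{1}{37974} = \left(- \frac{222502}{149}\right) \frac{1}{37974} = - \frac{111251}{2829063}$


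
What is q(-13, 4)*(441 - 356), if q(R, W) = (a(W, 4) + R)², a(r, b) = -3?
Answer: 21760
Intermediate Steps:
q(R, W) = (-3 + R)²
q(-13, 4)*(441 - 356) = (-3 - 13)²*(441 - 356) = (-16)²*85 = 256*85 = 21760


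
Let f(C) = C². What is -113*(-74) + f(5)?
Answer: 8387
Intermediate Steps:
-113*(-74) + f(5) = -113*(-74) + 5² = 8362 + 25 = 8387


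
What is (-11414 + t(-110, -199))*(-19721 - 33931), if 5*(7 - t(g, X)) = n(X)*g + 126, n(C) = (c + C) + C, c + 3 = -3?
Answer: 5451096852/5 ≈ 1.0902e+9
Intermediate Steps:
c = -6 (c = -3 - 3 = -6)
n(C) = -6 + 2*C (n(C) = (-6 + C) + C = -6 + 2*C)
t(g, X) = -91/5 - g*(-6 + 2*X)/5 (t(g, X) = 7 - ((-6 + 2*X)*g + 126)/5 = 7 - (g*(-6 + 2*X) + 126)/5 = 7 - (126 + g*(-6 + 2*X))/5 = 7 + (-126/5 - g*(-6 + 2*X)/5) = -91/5 - g*(-6 + 2*X)/5)
(-11414 + t(-110, -199))*(-19721 - 33931) = (-11414 + (-91/5 - ⅖*(-110)*(-3 - 199)))*(-19721 - 33931) = (-11414 + (-91/5 - ⅖*(-110)*(-202)))*(-53652) = (-11414 + (-91/5 - 8888))*(-53652) = (-11414 - 44531/5)*(-53652) = -101601/5*(-53652) = 5451096852/5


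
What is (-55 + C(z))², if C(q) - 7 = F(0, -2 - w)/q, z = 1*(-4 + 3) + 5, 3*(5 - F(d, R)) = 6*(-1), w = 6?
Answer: 34225/16 ≈ 2139.1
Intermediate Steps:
F(d, R) = 7 (F(d, R) = 5 - 2*(-1) = 5 - ⅓*(-6) = 5 + 2 = 7)
z = 4 (z = 1*(-1) + 5 = -1 + 5 = 4)
C(q) = 7 + 7/q
(-55 + C(z))² = (-55 + (7 + 7/4))² = (-55 + 35/4)² = (-185/4)² = 34225/16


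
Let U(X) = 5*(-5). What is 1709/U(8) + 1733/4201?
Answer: -7136184/105025 ≈ -67.948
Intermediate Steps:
U(X) = -25
1709/U(8) + 1733/4201 = 1709/(-25) + 1733/4201 = 1709*(-1/25) + 1733*(1/4201) = -1709/25 + 1733/4201 = -7136184/105025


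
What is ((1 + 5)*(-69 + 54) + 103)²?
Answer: 169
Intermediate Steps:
((1 + 5)*(-69 + 54) + 103)² = (6*(-15) + 103)² = (-90 + 103)² = 13² = 169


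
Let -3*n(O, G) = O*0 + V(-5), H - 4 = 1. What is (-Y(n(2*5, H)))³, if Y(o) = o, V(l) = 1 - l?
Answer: 8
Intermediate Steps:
H = 5 (H = 4 + 1 = 5)
n(O, G) = -2 (n(O, G) = -(O*0 + (1 - 1*(-5)))/3 = -(0 + (1 + 5))/3 = -(0 + 6)/3 = -⅓*6 = -2)
(-Y(n(2*5, H)))³ = (-1*(-2))³ = 2³ = 8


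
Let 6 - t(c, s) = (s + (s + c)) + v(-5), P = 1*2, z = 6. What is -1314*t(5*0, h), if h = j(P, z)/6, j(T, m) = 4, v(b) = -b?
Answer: 438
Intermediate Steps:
P = 2
h = ⅔ (h = 4/6 = 4*(⅙) = ⅔ ≈ 0.66667)
t(c, s) = 1 - c - 2*s (t(c, s) = 6 - ((s + (s + c)) - 1*(-5)) = 6 - ((s + (c + s)) + 5) = 6 - ((c + 2*s) + 5) = 6 - (5 + c + 2*s) = 6 + (-5 - c - 2*s) = 1 - c - 2*s)
-1314*t(5*0, h) = -1314*(1 - 5*0 - 2*⅔) = -1314*(1 - 1*0 - 4/3) = -1314*(1 + 0 - 4/3) = -1314*(-⅓) = 438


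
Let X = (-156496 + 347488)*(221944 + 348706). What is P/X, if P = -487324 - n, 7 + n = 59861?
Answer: -273589/54494792400 ≈ -5.0205e-6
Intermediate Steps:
n = 59854 (n = -7 + 59861 = 59854)
P = -547178 (P = -487324 - 1*59854 = -487324 - 59854 = -547178)
X = 108989584800 (X = 190992*570650 = 108989584800)
P/X = -547178/108989584800 = -547178*1/108989584800 = -273589/54494792400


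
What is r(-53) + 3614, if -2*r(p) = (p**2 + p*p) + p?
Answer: 1663/2 ≈ 831.50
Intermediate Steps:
r(p) = -p**2 - p/2 (r(p) = -((p**2 + p*p) + p)/2 = -((p**2 + p**2) + p)/2 = -(2*p**2 + p)/2 = -(p + 2*p**2)/2 = -p**2 - p/2)
r(-53) + 3614 = -1*(-53)*(1/2 - 53) + 3614 = -1*(-53)*(-105/2) + 3614 = -5565/2 + 3614 = 1663/2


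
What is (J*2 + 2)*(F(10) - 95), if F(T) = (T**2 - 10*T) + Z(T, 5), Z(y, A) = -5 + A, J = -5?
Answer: 760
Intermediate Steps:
F(T) = T**2 - 10*T (F(T) = (T**2 - 10*T) + (-5 + 5) = (T**2 - 10*T) + 0 = T**2 - 10*T)
(J*2 + 2)*(F(10) - 95) = (-5*2 + 2)*(10*(-10 + 10) - 95) = (-10 + 2)*(10*0 - 95) = -8*(0 - 95) = -8*(-95) = 760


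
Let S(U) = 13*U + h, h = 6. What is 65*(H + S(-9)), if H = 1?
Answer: -7150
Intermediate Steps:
S(U) = 6 + 13*U (S(U) = 13*U + 6 = 6 + 13*U)
65*(H + S(-9)) = 65*(1 + (6 + 13*(-9))) = 65*(1 + (6 - 117)) = 65*(1 - 111) = 65*(-110) = -7150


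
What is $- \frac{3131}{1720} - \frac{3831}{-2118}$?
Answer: $- \frac{7023}{607160} \approx -0.011567$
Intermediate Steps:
$- \frac{3131}{1720} - \frac{3831}{-2118} = \left(-3131\right) \frac{1}{1720} - - \frac{1277}{706} = - \frac{3131}{1720} + \frac{1277}{706} = - \frac{7023}{607160}$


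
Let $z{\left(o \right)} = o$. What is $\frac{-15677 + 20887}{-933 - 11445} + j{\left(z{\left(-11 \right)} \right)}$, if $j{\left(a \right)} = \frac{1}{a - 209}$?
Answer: $- \frac{579289}{1361580} \approx -0.42545$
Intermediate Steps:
$j{\left(a \right)} = \frac{1}{-209 + a}$
$\frac{-15677 + 20887}{-933 - 11445} + j{\left(z{\left(-11 \right)} \right)} = \frac{-15677 + 20887}{-933 - 11445} + \frac{1}{-209 - 11} = \frac{5210}{-12378} + \frac{1}{-220} = 5210 \left(- \frac{1}{12378}\right) - \frac{1}{220} = - \frac{2605}{6189} - \frac{1}{220} = - \frac{579289}{1361580}$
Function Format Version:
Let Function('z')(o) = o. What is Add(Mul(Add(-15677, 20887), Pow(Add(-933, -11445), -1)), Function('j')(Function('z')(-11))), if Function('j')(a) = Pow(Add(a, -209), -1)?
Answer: Rational(-579289, 1361580) ≈ -0.42545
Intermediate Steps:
Function('j')(a) = Pow(Add(-209, a), -1)
Add(Mul(Add(-15677, 20887), Pow(Add(-933, -11445), -1)), Function('j')(Function('z')(-11))) = Add(Mul(Add(-15677, 20887), Pow(Add(-933, -11445), -1)), Pow(Add(-209, -11), -1)) = Add(Mul(5210, Pow(-12378, -1)), Pow(-220, -1)) = Add(Mul(5210, Rational(-1, 12378)), Rational(-1, 220)) = Add(Rational(-2605, 6189), Rational(-1, 220)) = Rational(-579289, 1361580)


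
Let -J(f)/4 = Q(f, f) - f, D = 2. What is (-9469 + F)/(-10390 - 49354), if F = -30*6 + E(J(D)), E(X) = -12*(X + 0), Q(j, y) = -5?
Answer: 9985/59744 ≈ 0.16713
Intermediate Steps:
J(f) = 20 + 4*f (J(f) = -4*(-5 - f) = 20 + 4*f)
E(X) = -12*X
F = -516 (F = -30*6 - 12*(20 + 4*2) = -180 - 12*(20 + 8) = -180 - 12*28 = -180 - 336 = -516)
(-9469 + F)/(-10390 - 49354) = (-9469 - 516)/(-10390 - 49354) = -9985/(-59744) = -9985*(-1/59744) = 9985/59744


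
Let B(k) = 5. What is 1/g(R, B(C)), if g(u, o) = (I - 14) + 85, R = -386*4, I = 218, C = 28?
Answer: 1/289 ≈ 0.0034602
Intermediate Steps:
R = -1544
g(u, o) = 289 (g(u, o) = (218 - 14) + 85 = 204 + 85 = 289)
1/g(R, B(C)) = 1/289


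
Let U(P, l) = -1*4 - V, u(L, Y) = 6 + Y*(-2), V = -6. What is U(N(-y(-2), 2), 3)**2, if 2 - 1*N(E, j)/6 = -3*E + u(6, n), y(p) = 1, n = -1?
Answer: 4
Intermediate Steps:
u(L, Y) = 6 - 2*Y
N(E, j) = -36 + 18*E (N(E, j) = 12 - 6*(-3*E + (6 - 2*(-1))) = 12 - 6*(-3*E + (6 + 2)) = 12 - 6*(-3*E + 8) = 12 - 6*(8 - 3*E) = 12 + (-48 + 18*E) = -36 + 18*E)
U(P, l) = 2 (U(P, l) = -1*4 - 1*(-6) = -4 + 6 = 2)
U(N(-y(-2), 2), 3)**2 = 2**2 = 4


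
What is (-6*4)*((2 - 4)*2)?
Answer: 96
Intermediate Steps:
(-6*4)*((2 - 4)*2) = -(-48)*2 = -24*(-4) = 96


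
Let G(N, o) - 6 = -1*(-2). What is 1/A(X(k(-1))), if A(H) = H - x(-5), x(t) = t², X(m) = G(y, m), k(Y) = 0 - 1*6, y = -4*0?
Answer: -1/17 ≈ -0.058824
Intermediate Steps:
y = 0
k(Y) = -6 (k(Y) = 0 - 6 = -6)
G(N, o) = 8 (G(N, o) = 6 - 1*(-2) = 6 + 2 = 8)
X(m) = 8
A(H) = -25 + H (A(H) = H - 1*(-5)² = H - 1*25 = H - 25 = -25 + H)
1/A(X(k(-1))) = 1/(-25 + 8) = 1/(-17) = -1/17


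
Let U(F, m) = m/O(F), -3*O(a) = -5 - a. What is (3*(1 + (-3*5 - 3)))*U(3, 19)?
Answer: -2907/8 ≈ -363.38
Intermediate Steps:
O(a) = 5/3 + a/3 (O(a) = -(-5 - a)/3 = 5/3 + a/3)
U(F, m) = m/(5/3 + F/3)
(3*(1 + (-3*5 - 3)))*U(3, 19) = (3*(1 + (-3*5 - 3)))*(3*19/(5 + 3)) = (3*(1 + (-15 - 3)))*(3*19/8) = (3*(1 - 18))*(3*19*(⅛)) = (3*(-17))*(57/8) = -51*57/8 = -2907/8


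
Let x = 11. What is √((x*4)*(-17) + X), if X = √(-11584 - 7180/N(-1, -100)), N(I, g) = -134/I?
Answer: √(-3357772 + 67*I*√52241106)/67 ≈ 1.9671 + 27.42*I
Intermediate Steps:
X = I*√52241106/67 (X = √(-11584 - 7180/((-134/(-1)))) = √(-11584 - 7180/((-134*(-1)))) = √(-11584 - 7180/134) = √(-11584 - 7180*1/134) = √(-11584 - 3590/67) = √(-779718/67) = I*√52241106/67 ≈ 107.88*I)
√((x*4)*(-17) + X) = √((11*4)*(-17) + I*√52241106/67) = √(44*(-17) + I*√52241106/67) = √(-748 + I*√52241106/67)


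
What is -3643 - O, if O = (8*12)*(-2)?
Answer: -3451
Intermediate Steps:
O = -192 (O = 96*(-2) = -192)
-3643 - O = -3643 - 1*(-192) = -3643 + 192 = -3451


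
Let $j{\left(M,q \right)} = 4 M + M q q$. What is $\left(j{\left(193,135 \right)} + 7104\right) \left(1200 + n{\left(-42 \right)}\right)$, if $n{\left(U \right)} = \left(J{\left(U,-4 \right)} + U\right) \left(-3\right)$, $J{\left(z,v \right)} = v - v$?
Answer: $4674549126$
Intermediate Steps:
$J{\left(z,v \right)} = 0$
$n{\left(U \right)} = - 3 U$ ($n{\left(U \right)} = \left(0 + U\right) \left(-3\right) = U \left(-3\right) = - 3 U$)
$j{\left(M,q \right)} = 4 M + M q^{2}$
$\left(j{\left(193,135 \right)} + 7104\right) \left(1200 + n{\left(-42 \right)}\right) = \left(193 \left(4 + 135^{2}\right) + 7104\right) \left(1200 - -126\right) = \left(193 \left(4 + 18225\right) + 7104\right) \left(1200 + 126\right) = \left(193 \cdot 18229 + 7104\right) 1326 = \left(3518197 + 7104\right) 1326 = 3525301 \cdot 1326 = 4674549126$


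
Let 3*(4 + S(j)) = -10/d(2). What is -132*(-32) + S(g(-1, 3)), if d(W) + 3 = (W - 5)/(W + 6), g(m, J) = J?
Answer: 341900/81 ≈ 4221.0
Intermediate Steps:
d(W) = -3 + (-5 + W)/(6 + W) (d(W) = -3 + (W - 5)/(W + 6) = -3 + (-5 + W)/(6 + W))
S(j) = -244/81 (S(j) = -4 + (-10*(6 + 2)/(-23 - 2*2))/3 = -4 + (-10*8/(-23 - 4))/3 = -4 + (-10/((1/8)*(-27)))/3 = -4 + (-10/(-27/8))/3 = -4 + (-10*(-8/27))/3 = -4 + (1/3)*(80/27) = -4 + 80/81 = -244/81)
-132*(-32) + S(g(-1, 3)) = -132*(-32) - 244/81 = 4224 - 244/81 = 341900/81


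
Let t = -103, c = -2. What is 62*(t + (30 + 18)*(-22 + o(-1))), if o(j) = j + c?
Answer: -80786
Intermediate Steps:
o(j) = -2 + j (o(j) = j - 2 = -2 + j)
62*(t + (30 + 18)*(-22 + o(-1))) = 62*(-103 + (30 + 18)*(-22 + (-2 - 1))) = 62*(-103 + 48*(-22 - 3)) = 62*(-103 + 48*(-25)) = 62*(-103 - 1200) = 62*(-1303) = -80786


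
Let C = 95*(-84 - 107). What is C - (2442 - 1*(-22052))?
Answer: -42639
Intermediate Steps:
C = -18145 (C = 95*(-191) = -18145)
C - (2442 - 1*(-22052)) = -18145 - (2442 - 1*(-22052)) = -18145 - (2442 + 22052) = -18145 - 1*24494 = -18145 - 24494 = -42639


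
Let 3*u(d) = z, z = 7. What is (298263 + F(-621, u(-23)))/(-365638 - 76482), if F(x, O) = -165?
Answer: -149049/221060 ≈ -0.67425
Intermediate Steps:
u(d) = 7/3 (u(d) = (⅓)*7 = 7/3)
(298263 + F(-621, u(-23)))/(-365638 - 76482) = (298263 - 165)/(-365638 - 76482) = 298098/(-442120) = 298098*(-1/442120) = -149049/221060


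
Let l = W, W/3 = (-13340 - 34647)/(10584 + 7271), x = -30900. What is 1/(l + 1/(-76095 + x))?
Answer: -76415829/616125002 ≈ -0.12403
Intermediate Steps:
W = -143961/17855 (W = 3*((-13340 - 34647)/(10584 + 7271)) = 3*(-47987/17855) = -143961/17855 ≈ -8.0628)
l = -143961/17855 ≈ -8.0628
1/(l + 1/(-76095 + x)) = 1/(-143961/17855 + 1/(-76095 - 30900)) = 1/(-143961/17855 + 1/(-106995)) = 1/(-143961/17855 - 1/106995) = 1/(-616125002/76415829) = -76415829/616125002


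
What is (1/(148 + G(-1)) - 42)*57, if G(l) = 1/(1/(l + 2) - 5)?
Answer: -471542/197 ≈ -2393.6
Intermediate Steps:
G(l) = 1/(-5 + 1/(2 + l)) (G(l) = 1/(1/(2 + l) - 5) = 1/(-5 + 1/(2 + l)))
(1/(148 + G(-1)) - 42)*57 = (1/(148 + (-2 - 1*(-1))/(9 + 5*(-1))) - 42)*57 = (1/(148 + (-2 + 1)/(9 - 5)) - 42)*57 = (1/(148 - 1/4) - 42)*57 = (1/(591/4) - 42)*57 = (4/591 - 42)*57 = -24818/591*57 = -471542/197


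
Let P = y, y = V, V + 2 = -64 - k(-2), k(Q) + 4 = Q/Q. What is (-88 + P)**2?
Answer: 22801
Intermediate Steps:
k(Q) = -3 (k(Q) = -4 + Q/Q = -4 + 1 = -3)
V = -63 (V = -2 + (-64 - 1*(-3)) = -2 + (-64 + 3) = -2 - 61 = -63)
y = -63
P = -63
(-88 + P)**2 = (-88 - 63)**2 = (-151)**2 = 22801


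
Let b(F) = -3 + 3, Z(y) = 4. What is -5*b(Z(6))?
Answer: 0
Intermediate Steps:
b(F) = 0
-5*b(Z(6)) = -5*0 = 0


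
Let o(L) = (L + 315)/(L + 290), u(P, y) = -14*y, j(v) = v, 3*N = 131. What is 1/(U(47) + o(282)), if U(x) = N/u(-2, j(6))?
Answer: 18018/9439 ≈ 1.9089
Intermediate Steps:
N = 131/3 (N = (1/3)*131 = 131/3 ≈ 43.667)
o(L) = (315 + L)/(290 + L)
U(x) = -131/252 (U(x) = 131/(3*((-14*6))) = (131/3)/(-84) = (131/3)*(-1/84) = -131/252)
1/(U(47) + o(282)) = 1/(-131/252 + (315 + 282)/(290 + 282)) = 1/(-131/252 + 597/572) = 1/(9439/18018) = 18018/9439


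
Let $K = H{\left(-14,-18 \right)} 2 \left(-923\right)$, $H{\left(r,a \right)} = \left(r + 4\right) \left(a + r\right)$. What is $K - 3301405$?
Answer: $-3892125$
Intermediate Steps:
$H{\left(r,a \right)} = \left(4 + r\right) \left(a + r\right)$
$K = -590720$ ($K = \left(\left(-14\right)^{2} + 4 \left(-18\right) + 4 \left(-14\right) - -252\right) 2 \left(-923\right) = \left(196 - 72 - 56 + 252\right) \left(-1846\right) = 320 \left(-1846\right) = -590720$)
$K - 3301405 = -590720 - 3301405 = -3892125$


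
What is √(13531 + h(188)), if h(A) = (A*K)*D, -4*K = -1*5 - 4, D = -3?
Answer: √12262 ≈ 110.73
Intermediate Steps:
K = 9/4 (K = -(-1*5 - 4)/4 = -(-5 - 4)/4 = -¼*(-9) = 9/4 ≈ 2.2500)
h(A) = -27*A/4 (h(A) = (A*(9/4))*(-3) = (9*A/4)*(-3) = -27*A/4)
√(13531 + h(188)) = √(13531 - 27/4*188) = √(13531 - 1269) = √12262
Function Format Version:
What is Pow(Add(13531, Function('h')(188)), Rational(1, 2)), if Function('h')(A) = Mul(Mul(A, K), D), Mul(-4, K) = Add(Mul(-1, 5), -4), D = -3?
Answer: Pow(12262, Rational(1, 2)) ≈ 110.73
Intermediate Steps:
K = Rational(9, 4) (K = Mul(Rational(-1, 4), Add(Mul(-1, 5), -4)) = Mul(Rational(-1, 4), Add(-5, -4)) = Mul(Rational(-1, 4), -9) = Rational(9, 4) ≈ 2.2500)
Function('h')(A) = Mul(Rational(-27, 4), A) (Function('h')(A) = Mul(Mul(A, Rational(9, 4)), -3) = Mul(Mul(Rational(9, 4), A), -3) = Mul(Rational(-27, 4), A))
Pow(Add(13531, Function('h')(188)), Rational(1, 2)) = Pow(Add(13531, Mul(Rational(-27, 4), 188)), Rational(1, 2)) = Pow(Add(13531, -1269), Rational(1, 2)) = Pow(12262, Rational(1, 2))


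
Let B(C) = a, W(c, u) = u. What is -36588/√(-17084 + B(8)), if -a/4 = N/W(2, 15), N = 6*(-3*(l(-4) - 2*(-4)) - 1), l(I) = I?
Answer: 18294*I*√106645/21329 ≈ 280.1*I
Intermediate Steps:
N = -78 (N = 6*(-3*(-4 - 2*(-4)) - 1) = 6*(-3*(-4 + 8) - 1) = 6*(-3*4 - 1) = 6*(-12 - 1) = 6*(-13) = -78)
a = 104/5 (a = -(-312)/15 = -4*(-26/5) = 104/5 ≈ 20.800)
B(C) = 104/5
-36588/√(-17084 + B(8)) = -36588/√(-17084 + 104/5) = -36588*(-I*√106645/42658) = -(-18294)*I*√106645/21329 = 18294*I*√106645/21329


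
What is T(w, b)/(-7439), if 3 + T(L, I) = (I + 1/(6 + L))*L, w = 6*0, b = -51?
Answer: 3/7439 ≈ 0.00040328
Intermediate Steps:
w = 0
T(L, I) = -3 + L*(I + 1/(6 + L)) (T(L, I) = -3 + (I + 1/(6 + L))*L = -3 + L*(I + 1/(6 + L)))
T(w, b)/(-7439) = ((-18 - 2*0 - 51*0² + 6*(-51)*0)/(6 + 0))/(-7439) = ((-18 + 0 - 51*0 + 0)/6)*(-1/7439) = ((-18 + 0 + 0 + 0)/6)*(-1/7439) = ((⅙)*(-18))*(-1/7439) = -3*(-1/7439) = 3/7439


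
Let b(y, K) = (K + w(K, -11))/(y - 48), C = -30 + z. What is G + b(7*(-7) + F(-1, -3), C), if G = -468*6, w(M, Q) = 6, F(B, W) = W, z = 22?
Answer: -140399/50 ≈ -2808.0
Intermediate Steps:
C = -8 (C = -30 + 22 = -8)
G = -2808
b(y, K) = (6 + K)/(-48 + y) (b(y, K) = (K + 6)/(y - 48) = (6 + K)/(-48 + y))
G + b(7*(-7) + F(-1, -3), C) = -2808 + (6 - 8)/(-48 + (7*(-7) - 3)) = -2808 - 2/(-48 + (-49 - 3)) = -2808 - 2/(-48 - 52) = -2808 - 2/(-100) = -2808 - 1/100*(-2) = -2808 + 1/50 = -140399/50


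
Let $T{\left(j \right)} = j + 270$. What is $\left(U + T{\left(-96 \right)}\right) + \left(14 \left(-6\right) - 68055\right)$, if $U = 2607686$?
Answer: $2539721$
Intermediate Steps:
$T{\left(j \right)} = 270 + j$
$\left(U + T{\left(-96 \right)}\right) + \left(14 \left(-6\right) - 68055\right) = \left(2607686 + \left(270 - 96\right)\right) + \left(14 \left(-6\right) - 68055\right) = \left(2607686 + 174\right) - 68139 = 2607860 - 68139 = 2539721$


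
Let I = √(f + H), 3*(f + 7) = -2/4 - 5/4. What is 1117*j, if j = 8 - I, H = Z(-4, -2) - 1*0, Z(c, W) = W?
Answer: 8936 - 1117*I*√345/6 ≈ 8936.0 - 3457.9*I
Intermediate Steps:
f = -91/12 (f = -7 + (-2/4 - 5/4)/3 = -7 + (-2*¼ - 5*¼)/3 = -7 + (-½ - 5/4)/3 = -7 + (⅓)*(-7/4) = -7 - 7/12 = -91/12 ≈ -7.5833)
H = -2 (H = -2 - 1*0 = -2 + 0 = -2)
I = I*√345/6 (I = √(-91/12 - 2) = √(-115/12) = I*√345/6 ≈ 3.0957*I)
j = 8 - I*√345/6 ≈ 8.0 - 3.0957*I
1117*j = 1117*(8 - I*√345/6) = 8936 - 1117*I*√345/6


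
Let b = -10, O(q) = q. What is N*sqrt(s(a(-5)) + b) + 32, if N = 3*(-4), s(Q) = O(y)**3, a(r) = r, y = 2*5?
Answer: 32 - 36*sqrt(110) ≈ -345.57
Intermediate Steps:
y = 10
s(Q) = 1000 (s(Q) = 10**3 = 1000)
N = -12
N*sqrt(s(a(-5)) + b) + 32 = -12*sqrt(1000 - 10) + 32 = -36*sqrt(110) + 32 = 32 - 36*sqrt(110)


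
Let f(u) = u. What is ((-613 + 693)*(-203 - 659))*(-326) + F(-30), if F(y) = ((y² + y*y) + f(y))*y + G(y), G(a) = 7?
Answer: 22427867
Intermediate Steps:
F(y) = 7 + y*(y + 2*y²) (F(y) = ((y² + y*y) + y)*y + 7 = ((y² + y²) + y)*y + 7 = (2*y² + y)*y + 7 = (y + 2*y²)*y + 7 = y*(y + 2*y²) + 7 = 7 + y*(y + 2*y²))
((-613 + 693)*(-203 - 659))*(-326) + F(-30) = ((-613 + 693)*(-203 - 659))*(-326) + (7 + (-30)² + 2*(-30)³) = (80*(-862))*(-326) + (7 + 900 + 2*(-27000)) = -68960*(-326) + (7 + 900 - 54000) = 22480960 - 53093 = 22427867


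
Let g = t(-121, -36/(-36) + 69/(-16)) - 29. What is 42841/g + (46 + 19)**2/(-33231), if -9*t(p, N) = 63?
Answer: -474600457/398772 ≈ -1190.2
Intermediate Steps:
t(p, N) = -7 (t(p, N) = -1/9*63 = -7)
g = -36 (g = -7 - 29 = -36)
42841/g + (46 + 19)**2/(-33231) = 42841/(-36) + (46 + 19)**2/(-33231) = 42841*(-1/36) + 65**2*(-1/33231) = -42841/36 + 4225*(-1/33231) = -42841/36 - 4225/33231 = -474600457/398772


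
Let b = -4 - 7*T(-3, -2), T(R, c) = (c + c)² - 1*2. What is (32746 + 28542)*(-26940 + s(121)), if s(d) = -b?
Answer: -1644847344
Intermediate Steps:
T(R, c) = -2 + 4*c² (T(R, c) = (2*c)² - 2 = 4*c² - 2 = -2 + 4*c²)
b = -102 (b = -4 - 7*(-2 + 4*(-2)²) = -4 - 7*(-2 + 4*4) = -4 - 7*(-2 + 16) = -4 - 7*14 = -4 - 98 = -102)
s(d) = 102 (s(d) = -1*(-102) = 102)
(32746 + 28542)*(-26940 + s(121)) = (32746 + 28542)*(-26940 + 102) = 61288*(-26838) = -1644847344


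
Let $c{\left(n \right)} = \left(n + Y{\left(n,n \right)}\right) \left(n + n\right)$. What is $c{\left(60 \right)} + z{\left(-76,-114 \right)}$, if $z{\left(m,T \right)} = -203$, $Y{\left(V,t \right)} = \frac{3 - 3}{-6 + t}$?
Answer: $6997$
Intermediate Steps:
$Y{\left(V,t \right)} = 0$ ($Y{\left(V,t \right)} = \frac{0}{-6 + t} = 0$)
$c{\left(n \right)} = 2 n^{2}$ ($c{\left(n \right)} = \left(n + 0\right) \left(n + n\right) = n 2 n = 2 n^{2}$)
$c{\left(60 \right)} + z{\left(-76,-114 \right)} = 2 \cdot 60^{2} - 203 = 2 \cdot 3600 - 203 = 7200 - 203 = 6997$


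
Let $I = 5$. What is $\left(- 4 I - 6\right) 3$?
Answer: $-78$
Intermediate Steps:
$\left(- 4 I - 6\right) 3 = \left(\left(-4\right) 5 - 6\right) 3 = \left(-20 - 6\right) 3 = \left(-26\right) 3 = -78$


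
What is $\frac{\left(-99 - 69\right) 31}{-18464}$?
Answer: $\frac{651}{2308} \approx 0.28206$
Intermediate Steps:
$\frac{\left(-99 - 69\right) 31}{-18464} = \left(-168\right) 31 \left(- \frac{1}{18464}\right) = \left(-5208\right) \left(- \frac{1}{18464}\right) = \frac{651}{2308}$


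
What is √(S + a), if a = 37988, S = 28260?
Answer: 182*√2 ≈ 257.39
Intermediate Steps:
√(S + a) = √(28260 + 37988) = √66248 = 182*√2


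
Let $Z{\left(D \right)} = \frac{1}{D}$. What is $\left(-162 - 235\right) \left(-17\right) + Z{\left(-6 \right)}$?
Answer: $\frac{40493}{6} \approx 6748.8$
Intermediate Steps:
$\left(-162 - 235\right) \left(-17\right) + Z{\left(-6 \right)} = \left(-162 - 235\right) \left(-17\right) + \frac{1}{-6} = \left(-162 - 235\right) \left(-17\right) - \frac{1}{6} = \left(-397\right) \left(-17\right) - \frac{1}{6} = 6749 - \frac{1}{6} = \frac{40493}{6}$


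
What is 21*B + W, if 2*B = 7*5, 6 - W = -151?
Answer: 1049/2 ≈ 524.50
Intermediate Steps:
W = 157 (W = 6 - 1*(-151) = 6 + 151 = 157)
B = 35/2 (B = (7*5)/2 = (1/2)*35 = 35/2 ≈ 17.500)
21*B + W = 21*(35/2) + 157 = 735/2 + 157 = 1049/2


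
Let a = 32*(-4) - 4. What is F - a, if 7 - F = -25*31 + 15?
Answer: 899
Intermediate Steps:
F = 767 (F = 7 - (-25*31 + 15) = 7 - (-775 + 15) = 7 - 1*(-760) = 7 + 760 = 767)
a = -132 (a = -128 - 4 = -132)
F - a = 767 - 1*(-132) = 767 + 132 = 899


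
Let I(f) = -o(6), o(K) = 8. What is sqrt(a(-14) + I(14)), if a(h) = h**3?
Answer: 8*I*sqrt(43) ≈ 52.46*I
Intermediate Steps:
I(f) = -8 (I(f) = -1*8 = -8)
sqrt(a(-14) + I(14)) = sqrt((-14)**3 - 8) = sqrt(-2744 - 8) = sqrt(-2752) = 8*I*sqrt(43)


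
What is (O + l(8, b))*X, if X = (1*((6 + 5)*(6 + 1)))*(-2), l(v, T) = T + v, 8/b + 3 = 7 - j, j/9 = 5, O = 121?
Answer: -813274/41 ≈ -19836.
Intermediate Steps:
j = 45 (j = 9*5 = 45)
b = -8/41 (b = 8/(-3 + (7 - 1*45)) = 8/(-3 + (7 - 45)) = 8/(-3 - 38) = 8/(-41) = 8*(-1/41) = -8/41 ≈ -0.19512)
X = -154 (X = (1*(11*7))*(-2) = (1*77)*(-2) = 77*(-2) = -154)
(O + l(8, b))*X = (121 + (-8/41 + 8))*(-154) = (121 + 320/41)*(-154) = (5281/41)*(-154) = -813274/41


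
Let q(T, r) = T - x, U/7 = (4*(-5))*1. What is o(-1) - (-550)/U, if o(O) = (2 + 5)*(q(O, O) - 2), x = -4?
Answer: 43/14 ≈ 3.0714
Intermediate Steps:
U = -140 (U = 7*((4*(-5))*1) = 7*(-20*1) = 7*(-20) = -140)
q(T, r) = 4 + T (q(T, r) = T - 1*(-4) = T + 4 = 4 + T)
o(O) = 14 + 7*O (o(O) = (2 + 5)*((4 + O) - 2) = 7*(2 + O) = 14 + 7*O)
o(-1) - (-550)/U = (14 + 7*(-1)) - (-550)/(-140) = (14 - 7) - (-550)*(-1)/140 = 7 - 50*11/140 = 7 - 55/14 = 43/14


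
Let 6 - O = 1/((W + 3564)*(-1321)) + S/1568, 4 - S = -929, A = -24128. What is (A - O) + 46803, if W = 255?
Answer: 179325601485007/7910401632 ≈ 22670.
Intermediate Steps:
S = 933 (S = 4 - 1*(-929) = 4 + 929 = 933)
O = 42755520593/7910401632 (O = 6 - (1/((255 + 3564)*(-1321)) + 933/1568) = 6 - (-1/1321/3819 + 933*(1/1568)) = 6 - ((1/3819)*(-1/1321) + 933/1568) = 6 - (-1/5044899 + 933/1568) = 6 - 1*4706889199/7910401632 = 6 - 4706889199/7910401632 = 42755520593/7910401632 ≈ 5.4050)
(A - O) + 46803 = (-24128 - 1*42755520593/7910401632) + 46803 = (-24128 - 42755520593/7910401632) + 46803 = -190904926097489/7910401632 + 46803 = 179325601485007/7910401632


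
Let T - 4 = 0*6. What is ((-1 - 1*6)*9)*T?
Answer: -252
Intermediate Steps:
T = 4 (T = 4 + 0*6 = 4 + 0 = 4)
((-1 - 1*6)*9)*T = ((-1 - 1*6)*9)*4 = ((-1 - 6)*9)*4 = -7*9*4 = -63*4 = -252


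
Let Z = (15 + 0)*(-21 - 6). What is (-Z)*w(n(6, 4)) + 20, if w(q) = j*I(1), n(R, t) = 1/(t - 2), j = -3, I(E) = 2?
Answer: -2410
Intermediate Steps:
Z = -405 (Z = 15*(-27) = -405)
n(R, t) = 1/(-2 + t)
w(q) = -6 (w(q) = -3*2 = -6)
(-Z)*w(n(6, 4)) + 20 = -1*(-405)*(-6) + 20 = 405*(-6) + 20 = -2430 + 20 = -2410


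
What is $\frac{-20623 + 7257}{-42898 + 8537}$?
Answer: $\frac{13366}{34361} \approx 0.38899$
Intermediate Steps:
$\frac{-20623 + 7257}{-42898 + 8537} = - \frac{13366}{-34361} = \left(-13366\right) \left(- \frac{1}{34361}\right) = \frac{13366}{34361}$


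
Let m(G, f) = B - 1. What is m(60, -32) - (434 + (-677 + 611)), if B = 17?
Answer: -352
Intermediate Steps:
m(G, f) = 16 (m(G, f) = 17 - 1 = 16)
m(60, -32) - (434 + (-677 + 611)) = 16 - (434 + (-677 + 611)) = 16 - (434 - 66) = 16 - 1*368 = 16 - 368 = -352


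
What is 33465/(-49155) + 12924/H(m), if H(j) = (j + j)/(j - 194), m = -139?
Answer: 7051289233/455503 ≈ 15480.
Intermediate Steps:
H(j) = 2*j/(-194 + j) (H(j) = (2*j)/(-194 + j) = 2*j/(-194 + j))
33465/(-49155) + 12924/H(m) = 33465/(-49155) + 12924/((2*(-139)/(-194 - 139))) = 33465*(-1/49155) + 12924/((2*(-139)/(-333))) = -2231/3277 + 12924/((2*(-139)*(-1/333))) = -2231/3277 + 12924/(278/333) = -2231/3277 + 12924*(333/278) = -2231/3277 + 2151846/139 = 7051289233/455503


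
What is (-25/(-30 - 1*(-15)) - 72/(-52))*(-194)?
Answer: -23086/39 ≈ -591.95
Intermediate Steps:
(-25/(-30 - 1*(-15)) - 72/(-52))*(-194) = (-25/(-30 + 15) - 72*(-1/52))*(-194) = (-25/(-15) + 18/13)*(-194) = (-25*(-1/15) + 18/13)*(-194) = (5/3 + 18/13)*(-194) = (119/39)*(-194) = -23086/39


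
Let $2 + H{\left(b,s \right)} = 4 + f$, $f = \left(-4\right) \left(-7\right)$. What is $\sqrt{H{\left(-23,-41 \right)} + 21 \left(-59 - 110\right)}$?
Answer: $3 i \sqrt{391} \approx 59.321 i$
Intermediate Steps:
$f = 28$
$H{\left(b,s \right)} = 30$ ($H{\left(b,s \right)} = -2 + \left(4 + 28\right) = -2 + 32 = 30$)
$\sqrt{H{\left(-23,-41 \right)} + 21 \left(-59 - 110\right)} = \sqrt{30 + 21 \left(-59 - 110\right)} = \sqrt{30 + 21 \left(-169\right)} = \sqrt{30 - 3549} = \sqrt{-3519} = 3 i \sqrt{391}$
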